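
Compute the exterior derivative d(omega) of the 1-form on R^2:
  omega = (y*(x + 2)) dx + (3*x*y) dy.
d(omega) = (-x + 3*y - 2) dx ∧ dy

For a 1-form omega = sum_i f_i dx_i, the exterior derivative is
  d(omega) = sum_{i < j} (∂f_j/∂x_i - ∂f_i/∂x_j) dx_i ∧ dx_j.
  coefficient of dx ∧ dy: ∂f_2/∂x - ∂f_1/∂y = ∂(3*x*y)/∂x - ∂(y*(x + 2))/∂y = -x + 3*y - 2
Assembling: d(omega) = (-x + 3*y - 2) dx ∧ dy.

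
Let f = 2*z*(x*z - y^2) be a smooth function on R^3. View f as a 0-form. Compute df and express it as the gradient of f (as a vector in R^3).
df = (2*z^2) dx + (-4*y*z) dy + (4*x*z - 2*y^2) dz; grad f = (2*z^2, -4*y*z, 4*x*z - 2*y^2)

For a 0-form f, d f = (∂f/∂x) dx + (∂f/∂y) dy + (∂f/∂z) dz. The components of the vector representation are exactly the entries of grad f in Cartesian coordinates:
  ∂f/∂x = 2*z^2
  ∂f/∂y = -4*y*z
  ∂f/∂z = 4*x*z - 2*y^2.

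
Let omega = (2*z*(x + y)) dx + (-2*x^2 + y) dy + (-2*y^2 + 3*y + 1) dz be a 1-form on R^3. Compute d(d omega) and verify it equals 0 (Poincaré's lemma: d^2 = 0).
d(d omega) = 0

Step 1: d omega = sum_{i<j} (∂f_j/∂x_i - ∂f_i/∂x_j) dx_i ∧ dx_j:
  coeff of dx ∧ dy: -4*x - 2*z
  coeff of dx ∧ dz: -2*x - 2*y
  coeff of dy ∧ dz: 3 - 4*y
Step 2: Apply d again to each 2-form coefficient. The only possible 3-form in R^3 is dx ∧ dy ∧ dz, with coefficient
  ∂(coeff of dy∧dz)/∂x - ∂(coeff of dx∧dz)/∂y + ∂(coeff of dx∧dy)/∂z
  = ∂/∂x (3 - 4*y) - ∂/∂y (-2*x - 2*y) + ∂/∂z (-4*x - 2*z).
Each of these terms simplifies to sums of mixed partials that cancel in pairs. The result is 0 (by equality of mixed partials for smooth functions — Schwarz / Clairaut).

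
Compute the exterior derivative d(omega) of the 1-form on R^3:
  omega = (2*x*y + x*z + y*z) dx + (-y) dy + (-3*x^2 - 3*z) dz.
d(omega) = (-2*x - z) dx ∧ dy + (-7*x - y) dx ∧ dz

For a 1-form omega = sum_i f_i dx_i, the exterior derivative is
  d(omega) = sum_{i < j} (∂f_j/∂x_i - ∂f_i/∂x_j) dx_i ∧ dx_j.
  coefficient of dx ∧ dy: ∂f_2/∂x - ∂f_1/∂y = ∂(-y)/∂x - ∂(2*x*y + x*z + y*z)/∂y = -2*x - z
  coefficient of dx ∧ dz: ∂f_3/∂x - ∂f_1/∂z = ∂(-3*x^2 - 3*z)/∂x - ∂(2*x*y + x*z + y*z)/∂z = -7*x - y
Assembling: d(omega) = (-2*x - z) dx ∧ dy + (-7*x - y) dx ∧ dz.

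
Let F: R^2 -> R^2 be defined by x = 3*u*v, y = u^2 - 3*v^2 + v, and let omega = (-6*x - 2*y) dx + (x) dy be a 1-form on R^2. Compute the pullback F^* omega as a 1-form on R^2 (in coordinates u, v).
F^* omega = (v^2*(-54*u + 18*v - 6)) du + (3*u*(-2*u^2 - 18*u*v - v)) dv

Using F^*(f dg) = (f ∘ F) d(g ∘ F), substitute each coordinate x_i by F_i(u, v) in f_i, and replace dx_i by d F_i = (∂F_i/∂u) du + (∂F_i/∂v) dv.
  For the x component: f_1(F) = -2*u^2 - 18*u*v + 6*v^2 - 2*v; d F_1 = (3*v) du + (3*u) dv
  For the y component: f_2(F) = 3*u*v; d F_2 = (2*u) du + (1 - 6*v) dv
Combining and collecting du, dv coefficients:
  coeff of du: v^2*(-54*u + 18*v - 6)
  coeff of dv: 3*u*(-2*u^2 - 18*u*v - v)
F^* omega = (v^2*(-54*u + 18*v - 6)) du + (3*u*(-2*u^2 - 18*u*v - v)) dv.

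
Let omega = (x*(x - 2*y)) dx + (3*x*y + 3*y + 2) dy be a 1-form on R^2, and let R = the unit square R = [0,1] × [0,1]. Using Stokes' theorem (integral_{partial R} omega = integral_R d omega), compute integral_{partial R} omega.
integral_(partial R) omega = 5/2

Stokes: integral_partial_R omega = integral_R d omega with d omega = (∂Q/∂x - ∂P/∂y) dx ∧ dy.
  ∂Q/∂x = 3*y
  ∂P/∂y = -2*x
  integrand = ∂Q/∂x - ∂P/∂y = 2*x + 3*y.
Integrating over R: integral_0^1 integral_0^1 (2*x + 3*y) dx dy = 5/2.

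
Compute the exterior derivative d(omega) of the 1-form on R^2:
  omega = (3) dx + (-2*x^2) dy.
d(omega) = (-4*x) dx ∧ dy

For a 1-form omega = sum_i f_i dx_i, the exterior derivative is
  d(omega) = sum_{i < j} (∂f_j/∂x_i - ∂f_i/∂x_j) dx_i ∧ dx_j.
  coefficient of dx ∧ dy: ∂f_2/∂x - ∂f_1/∂y = ∂(-2*x^2)/∂x - ∂(3)/∂y = -4*x
Assembling: d(omega) = (-4*x) dx ∧ dy.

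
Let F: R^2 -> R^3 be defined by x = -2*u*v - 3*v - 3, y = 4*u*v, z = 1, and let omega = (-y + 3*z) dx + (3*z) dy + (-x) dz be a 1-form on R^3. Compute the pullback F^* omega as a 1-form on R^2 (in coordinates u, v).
F^* omega = (2*v*(4*u*v + 3)) du + (8*u^2*v + 12*u*v + 6*u - 9) dv

Using F^*(f dg) = (f ∘ F) d(g ∘ F), substitute each coordinate x_i by F_i(u, v) in f_i, and replace dx_i by d F_i = (∂F_i/∂u) du + (∂F_i/∂v) dv.
  For the x component: f_1(F) = -4*u*v + 3; d F_1 = (-2*v) du + (-2*u - 3) dv
  For the y component: f_2(F) = 3; d F_2 = (4*v) du + (4*u) dv
  For the z component: f_3(F) = 2*u*v + 3*v + 3; d F_3 = (0) du + (0) dv
Combining and collecting du, dv coefficients:
  coeff of du: 2*v*(4*u*v + 3)
  coeff of dv: 8*u^2*v + 12*u*v + 6*u - 9
F^* omega = (2*v*(4*u*v + 3)) du + (8*u^2*v + 12*u*v + 6*u - 9) dv.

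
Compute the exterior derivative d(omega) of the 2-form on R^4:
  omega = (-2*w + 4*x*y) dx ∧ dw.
d(omega) = (-4*x) dx ∧ dy ∧ dw

For a 2-form omega = sum_{i<j} g_{ij} dx_i ∧ dx_j, the exterior derivative is
  d(omega) = sum_{i<j} d(g_{ij}) ∧ dx_i ∧ dx_j = sum_{i<j, k} (∂g_{ij}/∂x_k) dx_k ∧ dx_i ∧ dx_j.
Expand each term, using dx_k ∧ dx_i ∧ dx_j = sgn(permutation) dx_{(a)} ∧ dx_{(b)} ∧ dx_{(c)} with (a < b < c) sorted:
  d(-2*w + 4*x*y) includes (∂/∂y)(-2*w + 4*x*y) dy = (4*x) dy, which multiplied by dx ∧ dw gives (-4*x) dx ∧ dy ∧ dw
Collecting like 3-forms: d(omega) = (-4*x) dx ∧ dy ∧ dw.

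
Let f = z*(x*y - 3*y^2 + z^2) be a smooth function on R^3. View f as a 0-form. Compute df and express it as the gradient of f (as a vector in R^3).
df = (y*z) dx + (z*(x - 6*y)) dy + (x*y - 3*y^2 + 3*z^2) dz; grad f = (y*z, z*(x - 6*y), x*y - 3*y^2 + 3*z^2)

For a 0-form f, d f = (∂f/∂x) dx + (∂f/∂y) dy + (∂f/∂z) dz. The components of the vector representation are exactly the entries of grad f in Cartesian coordinates:
  ∂f/∂x = y*z
  ∂f/∂y = z*(x - 6*y)
  ∂f/∂z = x*y - 3*y^2 + 3*z^2.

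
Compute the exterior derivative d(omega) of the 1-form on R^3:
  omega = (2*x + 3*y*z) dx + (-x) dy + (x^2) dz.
d(omega) = (-3*z - 1) dx ∧ dy + (2*x - 3*y) dx ∧ dz

For a 1-form omega = sum_i f_i dx_i, the exterior derivative is
  d(omega) = sum_{i < j} (∂f_j/∂x_i - ∂f_i/∂x_j) dx_i ∧ dx_j.
  coefficient of dx ∧ dy: ∂f_2/∂x - ∂f_1/∂y = ∂(-x)/∂x - ∂(2*x + 3*y*z)/∂y = -3*z - 1
  coefficient of dx ∧ dz: ∂f_3/∂x - ∂f_1/∂z = ∂(x^2)/∂x - ∂(2*x + 3*y*z)/∂z = 2*x - 3*y
Assembling: d(omega) = (-3*z - 1) dx ∧ dy + (2*x - 3*y) dx ∧ dz.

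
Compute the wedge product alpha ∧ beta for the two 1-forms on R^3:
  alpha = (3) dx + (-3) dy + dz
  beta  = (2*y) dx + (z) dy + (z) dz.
alpha ∧ beta = (6*y + 3*z) dx ∧ dy + (-2*y + 3*z) dx ∧ dz + (-4*z) dy ∧ dz

Distribute the wedge, using dx_i ∧ dx_j = -dx_j ∧ dx_i and dx_i ∧ dx_i = 0. For each pair (i, j) with i < j, the coefficient of dx_i ∧ dx_j in alpha ∧ beta is (alpha_i * beta_j - alpha_j * beta_i). Collecting: alpha ∧ beta = (6*y + 3*z) dx ∧ dy + (-2*y + 3*z) dx ∧ dz + (-4*z) dy ∧ dz.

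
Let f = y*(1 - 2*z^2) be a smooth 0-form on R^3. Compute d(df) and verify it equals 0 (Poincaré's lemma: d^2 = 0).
d(df) = 0

Step 1: df = sum_i (∂f/∂x_i) dx_i = (0) dx + (1 - 2*z^2) dy + (-4*y*z) dz.
Step 2: Apply d again. Using the 1-form formula, the coefficient of dx ∧ dy in d(df) is ∂^2 f/∂x ∂y - ∂^2 f/∂y ∂x = (0) - (0) = 0 (equality of mixed partials for smooth f).
Similarly for dx ∧ dz and dy ∧ dz — all coefficients vanish. So d(df) = 0.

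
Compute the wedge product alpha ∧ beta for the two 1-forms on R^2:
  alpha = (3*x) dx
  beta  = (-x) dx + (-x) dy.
alpha ∧ beta = (-3*x^2) dx ∧ dy

Distribute the wedge, using dx_i ∧ dx_j = -dx_j ∧ dx_i and dx_i ∧ dx_i = 0. For each pair (i, j) with i < j, the coefficient of dx_i ∧ dx_j in alpha ∧ beta is (alpha_i * beta_j - alpha_j * beta_i). Collecting: alpha ∧ beta = (-3*x^2) dx ∧ dy.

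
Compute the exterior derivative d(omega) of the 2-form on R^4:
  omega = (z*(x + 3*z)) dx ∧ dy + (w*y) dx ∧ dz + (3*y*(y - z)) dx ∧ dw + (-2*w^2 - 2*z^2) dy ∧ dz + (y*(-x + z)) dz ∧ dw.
d(omega) = (-w + x + 6*z) dx ∧ dy ∧ dz + (3*y) dx ∧ dz ∧ dw + (-6*y + 3*z) dx ∧ dy ∧ dw + (-4*w - x + z) dy ∧ dz ∧ dw

For a 2-form omega = sum_{i<j} g_{ij} dx_i ∧ dx_j, the exterior derivative is
  d(omega) = sum_{i<j} d(g_{ij}) ∧ dx_i ∧ dx_j = sum_{i<j, k} (∂g_{ij}/∂x_k) dx_k ∧ dx_i ∧ dx_j.
Expand each term, using dx_k ∧ dx_i ∧ dx_j = sgn(permutation) dx_{(a)} ∧ dx_{(b)} ∧ dx_{(c)} with (a < b < c) sorted:
  d(z*(x + 3*z)) includes (∂/∂z)(z*(x + 3*z)) dz = (x + 6*z) dz, which multiplied by dx ∧ dy gives (x + 6*z) dx ∧ dy ∧ dz
  d(w*y) includes (∂/∂y)(w*y) dy = (w) dy, which multiplied by dx ∧ dz gives (-w) dx ∧ dy ∧ dz
  d(w*y) includes (∂/∂w)(w*y) dw = (y) dw, which multiplied by dx ∧ dz gives (y) dx ∧ dz ∧ dw
  d(3*y*(y - z)) includes (∂/∂y)(3*y*(y - z)) dy = (6*y - 3*z) dy, which multiplied by dx ∧ dw gives (-6*y + 3*z) dx ∧ dy ∧ dw
  d(3*y*(y - z)) includes (∂/∂z)(3*y*(y - z)) dz = (-3*y) dz, which multiplied by dx ∧ dw gives (3*y) dx ∧ dz ∧ dw
  d(-2*w^2 - 2*z^2) includes (∂/∂w)(-2*w^2 - 2*z^2) dw = (-4*w) dw, which multiplied by dy ∧ dz gives (-4*w) dy ∧ dz ∧ dw
  d(y*(-x + z)) includes (∂/∂x)(y*(-x + z)) dx = (-y) dx, which multiplied by dz ∧ dw gives (-y) dx ∧ dz ∧ dw
  d(y*(-x + z)) includes (∂/∂y)(y*(-x + z)) dy = (-x + z) dy, which multiplied by dz ∧ dw gives (-x + z) dy ∧ dz ∧ dw
Collecting like 3-forms: d(omega) = (-w + x + 6*z) dx ∧ dy ∧ dz + (3*y) dx ∧ dz ∧ dw + (-6*y + 3*z) dx ∧ dy ∧ dw + (-4*w - x + z) dy ∧ dz ∧ dw.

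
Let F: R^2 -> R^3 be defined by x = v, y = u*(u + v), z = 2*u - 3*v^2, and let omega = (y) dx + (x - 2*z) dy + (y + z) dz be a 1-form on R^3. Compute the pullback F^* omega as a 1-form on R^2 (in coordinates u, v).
F^* omega = (-6*u^2 + 12*u*v^2 + 4*u + 6*v^3 - 5*v^2) du + (-6*u^2*v - 3*u^2 - 10*u*v + 18*v^3) dv

Using F^*(f dg) = (f ∘ F) d(g ∘ F), substitute each coordinate x_i by F_i(u, v) in f_i, and replace dx_i by d F_i = (∂F_i/∂u) du + (∂F_i/∂v) dv.
  For the x component: f_1(F) = u*(u + v); d F_1 = (0) du + (1) dv
  For the y component: f_2(F) = -4*u + 6*v^2 + v; d F_2 = (2*u + v) du + (u) dv
  For the z component: f_3(F) = u^2 + u*v + 2*u - 3*v^2; d F_3 = (2) du + (-6*v) dv
Combining and collecting du, dv coefficients:
  coeff of du: -6*u^2 + 12*u*v^2 + 4*u + 6*v^3 - 5*v^2
  coeff of dv: -6*u^2*v - 3*u^2 - 10*u*v + 18*v^3
F^* omega = (-6*u^2 + 12*u*v^2 + 4*u + 6*v^3 - 5*v^2) du + (-6*u^2*v - 3*u^2 - 10*u*v + 18*v^3) dv.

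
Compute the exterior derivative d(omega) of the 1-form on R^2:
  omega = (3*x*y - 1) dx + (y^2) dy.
d(omega) = (-3*x) dx ∧ dy

For a 1-form omega = sum_i f_i dx_i, the exterior derivative is
  d(omega) = sum_{i < j} (∂f_j/∂x_i - ∂f_i/∂x_j) dx_i ∧ dx_j.
  coefficient of dx ∧ dy: ∂f_2/∂x - ∂f_1/∂y = ∂(y^2)/∂x - ∂(3*x*y - 1)/∂y = -3*x
Assembling: d(omega) = (-3*x) dx ∧ dy.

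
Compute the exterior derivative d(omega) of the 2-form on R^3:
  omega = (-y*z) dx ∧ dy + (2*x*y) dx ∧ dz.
d(omega) = (-2*x - y) dx ∧ dy ∧ dz

For a 2-form omega = sum_{i<j} g_{ij} dx_i ∧ dx_j, the exterior derivative is
  d(omega) = sum_{i<j} d(g_{ij}) ∧ dx_i ∧ dx_j = sum_{i<j, k} (∂g_{ij}/∂x_k) dx_k ∧ dx_i ∧ dx_j.
Expand each term, using dx_k ∧ dx_i ∧ dx_j = sgn(permutation) dx_{(a)} ∧ dx_{(b)} ∧ dx_{(c)} with (a < b < c) sorted:
  d(-y*z) includes (∂/∂z)(-y*z) dz = (-y) dz, which multiplied by dx ∧ dy gives (-y) dx ∧ dy ∧ dz
  d(2*x*y) includes (∂/∂y)(2*x*y) dy = (2*x) dy, which multiplied by dx ∧ dz gives (-2*x) dx ∧ dy ∧ dz
Collecting like 3-forms: d(omega) = (-2*x - y) dx ∧ dy ∧ dz.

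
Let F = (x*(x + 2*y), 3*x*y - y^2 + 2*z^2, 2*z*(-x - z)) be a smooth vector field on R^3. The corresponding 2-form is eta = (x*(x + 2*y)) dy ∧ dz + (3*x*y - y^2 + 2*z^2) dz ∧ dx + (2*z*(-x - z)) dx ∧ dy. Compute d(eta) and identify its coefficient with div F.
d(eta) = (3*x - 4*z) dx ∧ dy ∧ dz; div F = 3*x - 4*z

For a 2-form in R^3 of the form above, applying d gives a 3-form with coefficient ∂P/∂x + ∂Q/∂y + ∂R/∂z:
  ∂P/∂x = 2*x + 2*y
  ∂Q/∂y = 3*x - 2*y
  ∂R/∂z = -2*x - 4*z
Sum = 3*x - 4*z, which is exactly div F.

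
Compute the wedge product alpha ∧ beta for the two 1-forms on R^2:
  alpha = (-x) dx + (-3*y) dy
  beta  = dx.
alpha ∧ beta = (3*y) dx ∧ dy

Distribute the wedge, using dx_i ∧ dx_j = -dx_j ∧ dx_i and dx_i ∧ dx_i = 0. For each pair (i, j) with i < j, the coefficient of dx_i ∧ dx_j in alpha ∧ beta is (alpha_i * beta_j - alpha_j * beta_i). Collecting: alpha ∧ beta = (3*y) dx ∧ dy.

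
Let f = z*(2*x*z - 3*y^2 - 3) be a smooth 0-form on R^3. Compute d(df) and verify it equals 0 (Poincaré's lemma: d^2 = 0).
d(df) = 0

Step 1: df = sum_i (∂f/∂x_i) dx_i = (2*z^2) dx + (-6*y*z) dy + (4*x*z - 3*y^2 - 3) dz.
Step 2: Apply d again. Using the 1-form formula, the coefficient of dx ∧ dy in d(df) is ∂^2 f/∂x ∂y - ∂^2 f/∂y ∂x = (0) - (0) = 0 (equality of mixed partials for smooth f).
Similarly for dx ∧ dz and dy ∧ dz — all coefficients vanish. So d(df) = 0.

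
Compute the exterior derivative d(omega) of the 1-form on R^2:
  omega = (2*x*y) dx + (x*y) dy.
d(omega) = (-2*x + y) dx ∧ dy

For a 1-form omega = sum_i f_i dx_i, the exterior derivative is
  d(omega) = sum_{i < j} (∂f_j/∂x_i - ∂f_i/∂x_j) dx_i ∧ dx_j.
  coefficient of dx ∧ dy: ∂f_2/∂x - ∂f_1/∂y = ∂(x*y)/∂x - ∂(2*x*y)/∂y = -2*x + y
Assembling: d(omega) = (-2*x + y) dx ∧ dy.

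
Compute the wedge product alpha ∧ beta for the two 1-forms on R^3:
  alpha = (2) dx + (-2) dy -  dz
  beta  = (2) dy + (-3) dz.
alpha ∧ beta = (4) dx ∧ dy + (-6) dx ∧ dz + (8) dy ∧ dz

Distribute the wedge, using dx_i ∧ dx_j = -dx_j ∧ dx_i and dx_i ∧ dx_i = 0. For each pair (i, j) with i < j, the coefficient of dx_i ∧ dx_j in alpha ∧ beta is (alpha_i * beta_j - alpha_j * beta_i). Collecting: alpha ∧ beta = (4) dx ∧ dy + (-6) dx ∧ dz + (8) dy ∧ dz.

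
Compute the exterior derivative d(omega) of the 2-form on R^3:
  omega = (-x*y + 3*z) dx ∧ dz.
d(omega) = (x) dx ∧ dy ∧ dz

For a 2-form omega = sum_{i<j} g_{ij} dx_i ∧ dx_j, the exterior derivative is
  d(omega) = sum_{i<j} d(g_{ij}) ∧ dx_i ∧ dx_j = sum_{i<j, k} (∂g_{ij}/∂x_k) dx_k ∧ dx_i ∧ dx_j.
Expand each term, using dx_k ∧ dx_i ∧ dx_j = sgn(permutation) dx_{(a)} ∧ dx_{(b)} ∧ dx_{(c)} with (a < b < c) sorted:
  d(-x*y + 3*z) includes (∂/∂y)(-x*y + 3*z) dy = (-x) dy, which multiplied by dx ∧ dz gives (x) dx ∧ dy ∧ dz
Collecting like 3-forms: d(omega) = (x) dx ∧ dy ∧ dz.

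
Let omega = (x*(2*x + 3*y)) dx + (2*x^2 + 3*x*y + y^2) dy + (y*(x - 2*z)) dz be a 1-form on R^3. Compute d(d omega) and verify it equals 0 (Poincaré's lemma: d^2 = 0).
d(d omega) = 0

Step 1: d omega = sum_{i<j} (∂f_j/∂x_i - ∂f_i/∂x_j) dx_i ∧ dx_j:
  coeff of dx ∧ dy: x + 3*y
  coeff of dx ∧ dz: y
  coeff of dy ∧ dz: x - 2*z
Step 2: Apply d again to each 2-form coefficient. The only possible 3-form in R^3 is dx ∧ dy ∧ dz, with coefficient
  ∂(coeff of dy∧dz)/∂x - ∂(coeff of dx∧dz)/∂y + ∂(coeff of dx∧dy)/∂z
  = ∂/∂x (x - 2*z) - ∂/∂y (y) + ∂/∂z (x + 3*y).
Each of these terms simplifies to sums of mixed partials that cancel in pairs. The result is 0 (by equality of mixed partials for smooth functions — Schwarz / Clairaut).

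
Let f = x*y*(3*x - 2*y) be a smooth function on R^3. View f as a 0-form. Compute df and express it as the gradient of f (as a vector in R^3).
df = (2*y*(3*x - y)) dx + (x*(3*x - 4*y)) dy + (0) dz; grad f = (2*y*(3*x - y), x*(3*x - 4*y), 0)

For a 0-form f, d f = (∂f/∂x) dx + (∂f/∂y) dy + (∂f/∂z) dz. The components of the vector representation are exactly the entries of grad f in Cartesian coordinates:
  ∂f/∂x = 2*y*(3*x - y)
  ∂f/∂y = x*(3*x - 4*y)
  ∂f/∂z = 0.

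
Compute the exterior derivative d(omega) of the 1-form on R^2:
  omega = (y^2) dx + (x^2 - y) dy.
d(omega) = (2*x - 2*y) dx ∧ dy

For a 1-form omega = sum_i f_i dx_i, the exterior derivative is
  d(omega) = sum_{i < j} (∂f_j/∂x_i - ∂f_i/∂x_j) dx_i ∧ dx_j.
  coefficient of dx ∧ dy: ∂f_2/∂x - ∂f_1/∂y = ∂(x^2 - y)/∂x - ∂(y^2)/∂y = 2*x - 2*y
Assembling: d(omega) = (2*x - 2*y) dx ∧ dy.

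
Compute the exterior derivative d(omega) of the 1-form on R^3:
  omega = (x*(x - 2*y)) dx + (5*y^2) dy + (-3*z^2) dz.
d(omega) = (2*x) dx ∧ dy

For a 1-form omega = sum_i f_i dx_i, the exterior derivative is
  d(omega) = sum_{i < j} (∂f_j/∂x_i - ∂f_i/∂x_j) dx_i ∧ dx_j.
  coefficient of dx ∧ dy: ∂f_2/∂x - ∂f_1/∂y = ∂(5*y^2)/∂x - ∂(x*(x - 2*y))/∂y = 2*x
Assembling: d(omega) = (2*x) dx ∧ dy.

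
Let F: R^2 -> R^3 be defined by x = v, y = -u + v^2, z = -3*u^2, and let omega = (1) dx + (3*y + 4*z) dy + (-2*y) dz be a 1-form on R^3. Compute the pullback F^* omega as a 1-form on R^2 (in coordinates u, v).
F^* omega = (12*u*v^2 + 3*u - 3*v^2) du + (-24*u^2*v - 6*u*v + 6*v^3 + 1) dv

Using F^*(f dg) = (f ∘ F) d(g ∘ F), substitute each coordinate x_i by F_i(u, v) in f_i, and replace dx_i by d F_i = (∂F_i/∂u) du + (∂F_i/∂v) dv.
  For the x component: f_1(F) = 1; d F_1 = (0) du + (1) dv
  For the y component: f_2(F) = -12*u^2 - 3*u + 3*v^2; d F_2 = (-1) du + (2*v) dv
  For the z component: f_3(F) = 2*u - 2*v^2; d F_3 = (-6*u) du + (0) dv
Combining and collecting du, dv coefficients:
  coeff of du: 12*u*v^2 + 3*u - 3*v^2
  coeff of dv: -24*u^2*v - 6*u*v + 6*v^3 + 1
F^* omega = (12*u*v^2 + 3*u - 3*v^2) du + (-24*u^2*v - 6*u*v + 6*v^3 + 1) dv.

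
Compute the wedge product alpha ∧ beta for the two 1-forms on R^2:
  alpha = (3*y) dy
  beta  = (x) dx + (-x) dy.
alpha ∧ beta = (-3*x*y) dx ∧ dy

Distribute the wedge, using dx_i ∧ dx_j = -dx_j ∧ dx_i and dx_i ∧ dx_i = 0. For each pair (i, j) with i < j, the coefficient of dx_i ∧ dx_j in alpha ∧ beta is (alpha_i * beta_j - alpha_j * beta_i). Collecting: alpha ∧ beta = (-3*x*y) dx ∧ dy.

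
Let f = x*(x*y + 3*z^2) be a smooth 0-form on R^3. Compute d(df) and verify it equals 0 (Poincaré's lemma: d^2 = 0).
d(df) = 0

Step 1: df = sum_i (∂f/∂x_i) dx_i = (2*x*y + 3*z^2) dx + (x^2) dy + (6*x*z) dz.
Step 2: Apply d again. Using the 1-form formula, the coefficient of dx ∧ dy in d(df) is ∂^2 f/∂x ∂y - ∂^2 f/∂y ∂x = (2*x) - (2*x) = 0 (equality of mixed partials for smooth f).
Similarly for dx ∧ dz and dy ∧ dz — all coefficients vanish. So d(df) = 0.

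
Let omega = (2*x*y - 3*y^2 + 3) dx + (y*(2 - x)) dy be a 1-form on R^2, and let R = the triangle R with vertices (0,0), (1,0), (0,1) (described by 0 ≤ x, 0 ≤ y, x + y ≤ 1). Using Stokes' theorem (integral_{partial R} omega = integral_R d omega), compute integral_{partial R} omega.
integral_(partial R) omega = 1/2

Stokes: integral_partial_R omega = integral_R d omega with d omega = (∂Q/∂x - ∂P/∂y) dx ∧ dy.
  ∂Q/∂x = -y
  ∂P/∂y = 2*x - 6*y
  integrand = ∂Q/∂x - ∂P/∂y = -2*x + 5*y.
Integrating over R: integral_0^1 integral_0^{1-x} (-2*x + 5*y) dy dx = 1/2.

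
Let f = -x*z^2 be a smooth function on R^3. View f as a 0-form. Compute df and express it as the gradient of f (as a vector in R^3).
df = (-z^2) dx + (0) dy + (-2*x*z) dz; grad f = (-z^2, 0, -2*x*z)

For a 0-form f, d f = (∂f/∂x) dx + (∂f/∂y) dy + (∂f/∂z) dz. The components of the vector representation are exactly the entries of grad f in Cartesian coordinates:
  ∂f/∂x = -z^2
  ∂f/∂y = 0
  ∂f/∂z = -2*x*z.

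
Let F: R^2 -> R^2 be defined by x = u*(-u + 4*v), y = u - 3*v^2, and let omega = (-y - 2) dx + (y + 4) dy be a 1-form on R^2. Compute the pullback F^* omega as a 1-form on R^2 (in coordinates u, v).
F^* omega = (2*u^2 - 6*u*v^2 - 4*u*v + 5*u + 12*v^3 - 3*v^2 - 8*v + 4) du + (-4*u^2 + 12*u*v^2 - 6*u*v - 8*u + 18*v^3 - 24*v) dv

Using F^*(f dg) = (f ∘ F) d(g ∘ F), substitute each coordinate x_i by F_i(u, v) in f_i, and replace dx_i by d F_i = (∂F_i/∂u) du + (∂F_i/∂v) dv.
  For the x component: f_1(F) = -u + 3*v^2 - 2; d F_1 = (-2*u + 4*v) du + (4*u) dv
  For the y component: f_2(F) = u - 3*v^2 + 4; d F_2 = (1) du + (-6*v) dv
Combining and collecting du, dv coefficients:
  coeff of du: 2*u^2 - 6*u*v^2 - 4*u*v + 5*u + 12*v^3 - 3*v^2 - 8*v + 4
  coeff of dv: -4*u^2 + 12*u*v^2 - 6*u*v - 8*u + 18*v^3 - 24*v
F^* omega = (2*u^2 - 6*u*v^2 - 4*u*v + 5*u + 12*v^3 - 3*v^2 - 8*v + 4) du + (-4*u^2 + 12*u*v^2 - 6*u*v - 8*u + 18*v^3 - 24*v) dv.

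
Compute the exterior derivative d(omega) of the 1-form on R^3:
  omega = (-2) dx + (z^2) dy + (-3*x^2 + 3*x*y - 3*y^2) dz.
d(omega) = (-6*x + 3*y) dx ∧ dz + (3*x - 6*y - 2*z) dy ∧ dz

For a 1-form omega = sum_i f_i dx_i, the exterior derivative is
  d(omega) = sum_{i < j} (∂f_j/∂x_i - ∂f_i/∂x_j) dx_i ∧ dx_j.
  coefficient of dx ∧ dz: ∂f_3/∂x - ∂f_1/∂z = ∂(-3*x^2 + 3*x*y - 3*y^2)/∂x - ∂(-2)/∂z = -6*x + 3*y
  coefficient of dy ∧ dz: ∂f_3/∂y - ∂f_2/∂z = ∂(-3*x^2 + 3*x*y - 3*y^2)/∂y - ∂(z^2)/∂z = 3*x - 6*y - 2*z
Assembling: d(omega) = (-6*x + 3*y) dx ∧ dz + (3*x - 6*y - 2*z) dy ∧ dz.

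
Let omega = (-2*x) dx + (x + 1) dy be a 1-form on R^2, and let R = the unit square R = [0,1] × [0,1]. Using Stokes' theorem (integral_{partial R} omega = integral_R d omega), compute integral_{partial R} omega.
integral_(partial R) omega = 1

Stokes: integral_partial_R omega = integral_R d omega with d omega = (∂Q/∂x - ∂P/∂y) dx ∧ dy.
  ∂Q/∂x = 1
  ∂P/∂y = 0
  integrand = ∂Q/∂x - ∂P/∂y = 1.
Integrating over R: integral_0^1 integral_0^1 (1) dx dy = 1.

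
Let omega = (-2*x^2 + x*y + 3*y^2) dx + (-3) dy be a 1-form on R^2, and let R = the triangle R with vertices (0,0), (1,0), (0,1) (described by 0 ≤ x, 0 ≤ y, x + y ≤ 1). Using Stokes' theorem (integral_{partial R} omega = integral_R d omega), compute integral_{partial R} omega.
integral_(partial R) omega = -7/6

Stokes: integral_partial_R omega = integral_R d omega with d omega = (∂Q/∂x - ∂P/∂y) dx ∧ dy.
  ∂Q/∂x = 0
  ∂P/∂y = x + 6*y
  integrand = ∂Q/∂x - ∂P/∂y = -x - 6*y.
Integrating over R: integral_0^1 integral_0^{1-x} (-x - 6*y) dy dx = -7/6.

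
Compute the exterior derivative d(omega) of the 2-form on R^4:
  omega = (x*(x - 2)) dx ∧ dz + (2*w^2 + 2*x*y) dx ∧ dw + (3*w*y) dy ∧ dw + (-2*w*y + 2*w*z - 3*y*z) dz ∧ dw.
d(omega) = (-2*x) dx ∧ dy ∧ dw + (-2*w - 3*z) dy ∧ dz ∧ dw

For a 2-form omega = sum_{i<j} g_{ij} dx_i ∧ dx_j, the exterior derivative is
  d(omega) = sum_{i<j} d(g_{ij}) ∧ dx_i ∧ dx_j = sum_{i<j, k} (∂g_{ij}/∂x_k) dx_k ∧ dx_i ∧ dx_j.
Expand each term, using dx_k ∧ dx_i ∧ dx_j = sgn(permutation) dx_{(a)} ∧ dx_{(b)} ∧ dx_{(c)} with (a < b < c) sorted:
  d(2*w^2 + 2*x*y) includes (∂/∂y)(2*w^2 + 2*x*y) dy = (2*x) dy, which multiplied by dx ∧ dw gives (-2*x) dx ∧ dy ∧ dw
  d(-2*w*y + 2*w*z - 3*y*z) includes (∂/∂y)(-2*w*y + 2*w*z - 3*y*z) dy = (-2*w - 3*z) dy, which multiplied by dz ∧ dw gives (-2*w - 3*z) dy ∧ dz ∧ dw
Collecting like 3-forms: d(omega) = (-2*x) dx ∧ dy ∧ dw + (-2*w - 3*z) dy ∧ dz ∧ dw.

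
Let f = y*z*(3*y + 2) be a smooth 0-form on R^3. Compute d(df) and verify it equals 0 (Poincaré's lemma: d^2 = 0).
d(df) = 0

Step 1: df = sum_i (∂f/∂x_i) dx_i = (0) dx + (2*z*(3*y + 1)) dy + (y*(3*y + 2)) dz.
Step 2: Apply d again. Using the 1-form formula, the coefficient of dx ∧ dy in d(df) is ∂^2 f/∂x ∂y - ∂^2 f/∂y ∂x = (0) - (0) = 0 (equality of mixed partials for smooth f).
Similarly for dx ∧ dz and dy ∧ dz — all coefficients vanish. So d(df) = 0.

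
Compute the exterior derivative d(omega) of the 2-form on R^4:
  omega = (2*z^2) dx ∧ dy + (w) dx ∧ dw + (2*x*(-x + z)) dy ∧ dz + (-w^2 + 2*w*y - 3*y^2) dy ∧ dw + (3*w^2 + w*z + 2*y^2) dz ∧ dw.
d(omega) = (-4*x + 6*z) dx ∧ dy ∧ dz + (4*y) dy ∧ dz ∧ dw

For a 2-form omega = sum_{i<j} g_{ij} dx_i ∧ dx_j, the exterior derivative is
  d(omega) = sum_{i<j} d(g_{ij}) ∧ dx_i ∧ dx_j = sum_{i<j, k} (∂g_{ij}/∂x_k) dx_k ∧ dx_i ∧ dx_j.
Expand each term, using dx_k ∧ dx_i ∧ dx_j = sgn(permutation) dx_{(a)} ∧ dx_{(b)} ∧ dx_{(c)} with (a < b < c) sorted:
  d(2*z^2) includes (∂/∂z)(2*z^2) dz = (4*z) dz, which multiplied by dx ∧ dy gives (4*z) dx ∧ dy ∧ dz
  d(2*x*(-x + z)) includes (∂/∂x)(2*x*(-x + z)) dx = (-4*x + 2*z) dx, which multiplied by dy ∧ dz gives (-4*x + 2*z) dx ∧ dy ∧ dz
  d(3*w^2 + w*z + 2*y^2) includes (∂/∂y)(3*w^2 + w*z + 2*y^2) dy = (4*y) dy, which multiplied by dz ∧ dw gives (4*y) dy ∧ dz ∧ dw
Collecting like 3-forms: d(omega) = (-4*x + 6*z) dx ∧ dy ∧ dz + (4*y) dy ∧ dz ∧ dw.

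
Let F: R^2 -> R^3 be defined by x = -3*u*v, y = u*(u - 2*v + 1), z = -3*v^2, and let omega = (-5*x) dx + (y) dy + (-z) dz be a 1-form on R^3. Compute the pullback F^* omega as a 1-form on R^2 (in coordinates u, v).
F^* omega = (u*(2*u^2 - 6*u*v + 3*u - 41*v^2 - 4*v + 1)) du + (-2*u^3 - 41*u^2*v - 2*u^2 - 18*v^3) dv

Using F^*(f dg) = (f ∘ F) d(g ∘ F), substitute each coordinate x_i by F_i(u, v) in f_i, and replace dx_i by d F_i = (∂F_i/∂u) du + (∂F_i/∂v) dv.
  For the x component: f_1(F) = 15*u*v; d F_1 = (-3*v) du + (-3*u) dv
  For the y component: f_2(F) = u*(u - 2*v + 1); d F_2 = (2*u - 2*v + 1) du + (-2*u) dv
  For the z component: f_3(F) = 3*v^2; d F_3 = (0) du + (-6*v) dv
Combining and collecting du, dv coefficients:
  coeff of du: u*(2*u^2 - 6*u*v + 3*u - 41*v^2 - 4*v + 1)
  coeff of dv: -2*u^3 - 41*u^2*v - 2*u^2 - 18*v^3
F^* omega = (u*(2*u^2 - 6*u*v + 3*u - 41*v^2 - 4*v + 1)) du + (-2*u^3 - 41*u^2*v - 2*u^2 - 18*v^3) dv.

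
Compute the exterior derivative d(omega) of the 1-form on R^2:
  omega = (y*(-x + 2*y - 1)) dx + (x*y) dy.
d(omega) = (x - 3*y + 1) dx ∧ dy

For a 1-form omega = sum_i f_i dx_i, the exterior derivative is
  d(omega) = sum_{i < j} (∂f_j/∂x_i - ∂f_i/∂x_j) dx_i ∧ dx_j.
  coefficient of dx ∧ dy: ∂f_2/∂x - ∂f_1/∂y = ∂(x*y)/∂x - ∂(y*(-x + 2*y - 1))/∂y = x - 3*y + 1
Assembling: d(omega) = (x - 3*y + 1) dx ∧ dy.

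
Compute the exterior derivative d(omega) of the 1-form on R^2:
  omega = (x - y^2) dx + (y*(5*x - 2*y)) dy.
d(omega) = (7*y) dx ∧ dy

For a 1-form omega = sum_i f_i dx_i, the exterior derivative is
  d(omega) = sum_{i < j} (∂f_j/∂x_i - ∂f_i/∂x_j) dx_i ∧ dx_j.
  coefficient of dx ∧ dy: ∂f_2/∂x - ∂f_1/∂y = ∂(y*(5*x - 2*y))/∂x - ∂(x - y^2)/∂y = 7*y
Assembling: d(omega) = (7*y) dx ∧ dy.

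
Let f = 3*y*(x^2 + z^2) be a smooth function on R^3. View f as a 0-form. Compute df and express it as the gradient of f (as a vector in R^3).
df = (6*x*y) dx + (3*x^2 + 3*z^2) dy + (6*y*z) dz; grad f = (6*x*y, 3*x^2 + 3*z^2, 6*y*z)

For a 0-form f, d f = (∂f/∂x) dx + (∂f/∂y) dy + (∂f/∂z) dz. The components of the vector representation are exactly the entries of grad f in Cartesian coordinates:
  ∂f/∂x = 6*x*y
  ∂f/∂y = 3*x^2 + 3*z^2
  ∂f/∂z = 6*y*z.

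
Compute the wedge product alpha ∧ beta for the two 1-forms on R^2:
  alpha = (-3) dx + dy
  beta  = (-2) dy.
alpha ∧ beta = (6) dx ∧ dy

Distribute the wedge, using dx_i ∧ dx_j = -dx_j ∧ dx_i and dx_i ∧ dx_i = 0. For each pair (i, j) with i < j, the coefficient of dx_i ∧ dx_j in alpha ∧ beta is (alpha_i * beta_j - alpha_j * beta_i). Collecting: alpha ∧ beta = (6) dx ∧ dy.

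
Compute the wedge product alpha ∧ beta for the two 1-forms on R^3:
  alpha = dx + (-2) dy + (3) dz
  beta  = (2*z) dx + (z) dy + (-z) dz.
alpha ∧ beta = (5*z) dx ∧ dy + (-7*z) dx ∧ dz + (-z) dy ∧ dz

Distribute the wedge, using dx_i ∧ dx_j = -dx_j ∧ dx_i and dx_i ∧ dx_i = 0. For each pair (i, j) with i < j, the coefficient of dx_i ∧ dx_j in alpha ∧ beta is (alpha_i * beta_j - alpha_j * beta_i). Collecting: alpha ∧ beta = (5*z) dx ∧ dy + (-7*z) dx ∧ dz + (-z) dy ∧ dz.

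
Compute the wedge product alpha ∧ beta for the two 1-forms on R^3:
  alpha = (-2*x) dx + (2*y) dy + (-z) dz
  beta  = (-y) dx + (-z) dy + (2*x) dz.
alpha ∧ beta = (2*x*z + 2*y^2) dx ∧ dy + (-4*x^2 - y*z) dx ∧ dz + (4*x*y - z^2) dy ∧ dz

Distribute the wedge, using dx_i ∧ dx_j = -dx_j ∧ dx_i and dx_i ∧ dx_i = 0. For each pair (i, j) with i < j, the coefficient of dx_i ∧ dx_j in alpha ∧ beta is (alpha_i * beta_j - alpha_j * beta_i). Collecting: alpha ∧ beta = (2*x*z + 2*y^2) dx ∧ dy + (-4*x^2 - y*z) dx ∧ dz + (4*x*y - z^2) dy ∧ dz.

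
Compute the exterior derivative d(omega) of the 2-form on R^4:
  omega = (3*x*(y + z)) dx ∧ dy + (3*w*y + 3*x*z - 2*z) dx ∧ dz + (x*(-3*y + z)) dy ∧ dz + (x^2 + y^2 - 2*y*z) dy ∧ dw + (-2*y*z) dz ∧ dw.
d(omega) = (-3*w + 3*x - 3*y + z) dx ∧ dy ∧ dz + (3*y) dx ∧ dz ∧ dw + (2*x) dx ∧ dy ∧ dw + (2*y - 2*z) dy ∧ dz ∧ dw

For a 2-form omega = sum_{i<j} g_{ij} dx_i ∧ dx_j, the exterior derivative is
  d(omega) = sum_{i<j} d(g_{ij}) ∧ dx_i ∧ dx_j = sum_{i<j, k} (∂g_{ij}/∂x_k) dx_k ∧ dx_i ∧ dx_j.
Expand each term, using dx_k ∧ dx_i ∧ dx_j = sgn(permutation) dx_{(a)} ∧ dx_{(b)} ∧ dx_{(c)} with (a < b < c) sorted:
  d(3*x*(y + z)) includes (∂/∂z)(3*x*(y + z)) dz = (3*x) dz, which multiplied by dx ∧ dy gives (3*x) dx ∧ dy ∧ dz
  d(3*w*y + 3*x*z - 2*z) includes (∂/∂y)(3*w*y + 3*x*z - 2*z) dy = (3*w) dy, which multiplied by dx ∧ dz gives (-3*w) dx ∧ dy ∧ dz
  d(3*w*y + 3*x*z - 2*z) includes (∂/∂w)(3*w*y + 3*x*z - 2*z) dw = (3*y) dw, which multiplied by dx ∧ dz gives (3*y) dx ∧ dz ∧ dw
  d(x*(-3*y + z)) includes (∂/∂x)(x*(-3*y + z)) dx = (-3*y + z) dx, which multiplied by dy ∧ dz gives (-3*y + z) dx ∧ dy ∧ dz
  d(x^2 + y^2 - 2*y*z) includes (∂/∂x)(x^2 + y^2 - 2*y*z) dx = (2*x) dx, which multiplied by dy ∧ dw gives (2*x) dx ∧ dy ∧ dw
  d(x^2 + y^2 - 2*y*z) includes (∂/∂z)(x^2 + y^2 - 2*y*z) dz = (-2*y) dz, which multiplied by dy ∧ dw gives (2*y) dy ∧ dz ∧ dw
  d(-2*y*z) includes (∂/∂y)(-2*y*z) dy = (-2*z) dy, which multiplied by dz ∧ dw gives (-2*z) dy ∧ dz ∧ dw
Collecting like 3-forms: d(omega) = (-3*w + 3*x - 3*y + z) dx ∧ dy ∧ dz + (3*y) dx ∧ dz ∧ dw + (2*x) dx ∧ dy ∧ dw + (2*y - 2*z) dy ∧ dz ∧ dw.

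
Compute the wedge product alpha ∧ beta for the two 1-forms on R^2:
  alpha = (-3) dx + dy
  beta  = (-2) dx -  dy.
alpha ∧ beta = (5) dx ∧ dy

Distribute the wedge, using dx_i ∧ dx_j = -dx_j ∧ dx_i and dx_i ∧ dx_i = 0. For each pair (i, j) with i < j, the coefficient of dx_i ∧ dx_j in alpha ∧ beta is (alpha_i * beta_j - alpha_j * beta_i). Collecting: alpha ∧ beta = (5) dx ∧ dy.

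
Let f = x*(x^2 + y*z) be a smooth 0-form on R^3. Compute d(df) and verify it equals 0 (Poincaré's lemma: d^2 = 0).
d(df) = 0

Step 1: df = sum_i (∂f/∂x_i) dx_i = (3*x^2 + y*z) dx + (x*z) dy + (x*y) dz.
Step 2: Apply d again. Using the 1-form formula, the coefficient of dx ∧ dy in d(df) is ∂^2 f/∂x ∂y - ∂^2 f/∂y ∂x = (z) - (z) = 0 (equality of mixed partials for smooth f).
Similarly for dx ∧ dz and dy ∧ dz — all coefficients vanish. So d(df) = 0.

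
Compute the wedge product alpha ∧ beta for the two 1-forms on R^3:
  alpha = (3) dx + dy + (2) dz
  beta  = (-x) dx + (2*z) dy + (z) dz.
alpha ∧ beta = (x + 6*z) dx ∧ dy + (2*x + 3*z) dx ∧ dz + (-3*z) dy ∧ dz

Distribute the wedge, using dx_i ∧ dx_j = -dx_j ∧ dx_i and dx_i ∧ dx_i = 0. For each pair (i, j) with i < j, the coefficient of dx_i ∧ dx_j in alpha ∧ beta is (alpha_i * beta_j - alpha_j * beta_i). Collecting: alpha ∧ beta = (x + 6*z) dx ∧ dy + (2*x + 3*z) dx ∧ dz + (-3*z) dy ∧ dz.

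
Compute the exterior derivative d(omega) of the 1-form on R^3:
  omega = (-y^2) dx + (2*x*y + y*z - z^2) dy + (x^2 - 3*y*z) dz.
d(omega) = (4*y) dx ∧ dy + (2*x) dx ∧ dz + (-y - z) dy ∧ dz

For a 1-form omega = sum_i f_i dx_i, the exterior derivative is
  d(omega) = sum_{i < j} (∂f_j/∂x_i - ∂f_i/∂x_j) dx_i ∧ dx_j.
  coefficient of dx ∧ dy: ∂f_2/∂x - ∂f_1/∂y = ∂(2*x*y + y*z - z^2)/∂x - ∂(-y^2)/∂y = 4*y
  coefficient of dx ∧ dz: ∂f_3/∂x - ∂f_1/∂z = ∂(x^2 - 3*y*z)/∂x - ∂(-y^2)/∂z = 2*x
  coefficient of dy ∧ dz: ∂f_3/∂y - ∂f_2/∂z = ∂(x^2 - 3*y*z)/∂y - ∂(2*x*y + y*z - z^2)/∂z = -y - z
Assembling: d(omega) = (4*y) dx ∧ dy + (2*x) dx ∧ dz + (-y - z) dy ∧ dz.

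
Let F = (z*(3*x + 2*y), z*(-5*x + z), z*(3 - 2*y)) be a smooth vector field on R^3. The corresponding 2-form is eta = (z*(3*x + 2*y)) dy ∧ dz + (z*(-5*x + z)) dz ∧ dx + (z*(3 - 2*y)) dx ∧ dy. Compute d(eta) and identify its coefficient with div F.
d(eta) = (-2*y + 3*z + 3) dx ∧ dy ∧ dz; div F = -2*y + 3*z + 3

For a 2-form in R^3 of the form above, applying d gives a 3-form with coefficient ∂P/∂x + ∂Q/∂y + ∂R/∂z:
  ∂P/∂x = 3*z
  ∂Q/∂y = 0
  ∂R/∂z = 3 - 2*y
Sum = -2*y + 3*z + 3, which is exactly div F.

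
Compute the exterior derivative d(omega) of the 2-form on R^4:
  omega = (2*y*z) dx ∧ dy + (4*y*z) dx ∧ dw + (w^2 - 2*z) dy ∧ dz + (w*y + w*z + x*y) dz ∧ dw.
d(omega) = (2*y) dx ∧ dy ∧ dz + (-4*z) dx ∧ dy ∧ dw + (-3*y) dx ∧ dz ∧ dw + (3*w + x) dy ∧ dz ∧ dw

For a 2-form omega = sum_{i<j} g_{ij} dx_i ∧ dx_j, the exterior derivative is
  d(omega) = sum_{i<j} d(g_{ij}) ∧ dx_i ∧ dx_j = sum_{i<j, k} (∂g_{ij}/∂x_k) dx_k ∧ dx_i ∧ dx_j.
Expand each term, using dx_k ∧ dx_i ∧ dx_j = sgn(permutation) dx_{(a)} ∧ dx_{(b)} ∧ dx_{(c)} with (a < b < c) sorted:
  d(2*y*z) includes (∂/∂z)(2*y*z) dz = (2*y) dz, which multiplied by dx ∧ dy gives (2*y) dx ∧ dy ∧ dz
  d(4*y*z) includes (∂/∂y)(4*y*z) dy = (4*z) dy, which multiplied by dx ∧ dw gives (-4*z) dx ∧ dy ∧ dw
  d(4*y*z) includes (∂/∂z)(4*y*z) dz = (4*y) dz, which multiplied by dx ∧ dw gives (-4*y) dx ∧ dz ∧ dw
  d(w^2 - 2*z) includes (∂/∂w)(w^2 - 2*z) dw = (2*w) dw, which multiplied by dy ∧ dz gives (2*w) dy ∧ dz ∧ dw
  d(w*y + w*z + x*y) includes (∂/∂x)(w*y + w*z + x*y) dx = (y) dx, which multiplied by dz ∧ dw gives (y) dx ∧ dz ∧ dw
  d(w*y + w*z + x*y) includes (∂/∂y)(w*y + w*z + x*y) dy = (w + x) dy, which multiplied by dz ∧ dw gives (w + x) dy ∧ dz ∧ dw
Collecting like 3-forms: d(omega) = (2*y) dx ∧ dy ∧ dz + (-4*z) dx ∧ dy ∧ dw + (-3*y) dx ∧ dz ∧ dw + (3*w + x) dy ∧ dz ∧ dw.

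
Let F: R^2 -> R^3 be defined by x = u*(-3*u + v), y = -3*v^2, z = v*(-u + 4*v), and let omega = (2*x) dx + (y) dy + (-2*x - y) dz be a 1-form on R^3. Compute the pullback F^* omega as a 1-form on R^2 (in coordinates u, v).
F^* omega = (36*u^3 - 24*u^2*v + 4*u*v^2 - 3*v^3) du + (-12*u^3 + 52*u^2*v - 19*u*v^2 + 42*v^3) dv

Using F^*(f dg) = (f ∘ F) d(g ∘ F), substitute each coordinate x_i by F_i(u, v) in f_i, and replace dx_i by d F_i = (∂F_i/∂u) du + (∂F_i/∂v) dv.
  For the x component: f_1(F) = 2*u*(-3*u + v); d F_1 = (-6*u + v) du + (u) dv
  For the y component: f_2(F) = -3*v^2; d F_2 = (0) du + (-6*v) dv
  For the z component: f_3(F) = 6*u^2 - 2*u*v + 3*v^2; d F_3 = (-v) du + (-u + 8*v) dv
Combining and collecting du, dv coefficients:
  coeff of du: 36*u^3 - 24*u^2*v + 4*u*v^2 - 3*v^3
  coeff of dv: -12*u^3 + 52*u^2*v - 19*u*v^2 + 42*v^3
F^* omega = (36*u^3 - 24*u^2*v + 4*u*v^2 - 3*v^3) du + (-12*u^3 + 52*u^2*v - 19*u*v^2 + 42*v^3) dv.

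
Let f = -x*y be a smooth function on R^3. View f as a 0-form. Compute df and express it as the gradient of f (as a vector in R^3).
df = (-y) dx + (-x) dy + (0) dz; grad f = (-y, -x, 0)

For a 0-form f, d f = (∂f/∂x) dx + (∂f/∂y) dy + (∂f/∂z) dz. The components of the vector representation are exactly the entries of grad f in Cartesian coordinates:
  ∂f/∂x = -y
  ∂f/∂y = -x
  ∂f/∂z = 0.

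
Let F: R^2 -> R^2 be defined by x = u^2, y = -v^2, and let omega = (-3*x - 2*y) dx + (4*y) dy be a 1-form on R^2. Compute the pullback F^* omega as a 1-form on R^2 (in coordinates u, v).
F^* omega = (-6*u^3 + 4*u*v^2) du + (8*v^3) dv

Using F^*(f dg) = (f ∘ F) d(g ∘ F), substitute each coordinate x_i by F_i(u, v) in f_i, and replace dx_i by d F_i = (∂F_i/∂u) du + (∂F_i/∂v) dv.
  For the x component: f_1(F) = -3*u^2 + 2*v^2; d F_1 = (2*u) du + (0) dv
  For the y component: f_2(F) = -4*v^2; d F_2 = (0) du + (-2*v) dv
Combining and collecting du, dv coefficients:
  coeff of du: -6*u^3 + 4*u*v^2
  coeff of dv: 8*v^3
F^* omega = (-6*u^3 + 4*u*v^2) du + (8*v^3) dv.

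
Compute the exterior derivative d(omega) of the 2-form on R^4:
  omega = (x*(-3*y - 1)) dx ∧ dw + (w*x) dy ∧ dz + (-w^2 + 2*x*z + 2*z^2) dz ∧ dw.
d(omega) = (3*x) dx ∧ dy ∧ dw + (w) dx ∧ dy ∧ dz + (x) dy ∧ dz ∧ dw + (2*z) dx ∧ dz ∧ dw

For a 2-form omega = sum_{i<j} g_{ij} dx_i ∧ dx_j, the exterior derivative is
  d(omega) = sum_{i<j} d(g_{ij}) ∧ dx_i ∧ dx_j = sum_{i<j, k} (∂g_{ij}/∂x_k) dx_k ∧ dx_i ∧ dx_j.
Expand each term, using dx_k ∧ dx_i ∧ dx_j = sgn(permutation) dx_{(a)} ∧ dx_{(b)} ∧ dx_{(c)} with (a < b < c) sorted:
  d(x*(-3*y - 1)) includes (∂/∂y)(x*(-3*y - 1)) dy = (-3*x) dy, which multiplied by dx ∧ dw gives (3*x) dx ∧ dy ∧ dw
  d(w*x) includes (∂/∂x)(w*x) dx = (w) dx, which multiplied by dy ∧ dz gives (w) dx ∧ dy ∧ dz
  d(w*x) includes (∂/∂w)(w*x) dw = (x) dw, which multiplied by dy ∧ dz gives (x) dy ∧ dz ∧ dw
  d(-w^2 + 2*x*z + 2*z^2) includes (∂/∂x)(-w^2 + 2*x*z + 2*z^2) dx = (2*z) dx, which multiplied by dz ∧ dw gives (2*z) dx ∧ dz ∧ dw
Collecting like 3-forms: d(omega) = (3*x) dx ∧ dy ∧ dw + (w) dx ∧ dy ∧ dz + (x) dy ∧ dz ∧ dw + (2*z) dx ∧ dz ∧ dw.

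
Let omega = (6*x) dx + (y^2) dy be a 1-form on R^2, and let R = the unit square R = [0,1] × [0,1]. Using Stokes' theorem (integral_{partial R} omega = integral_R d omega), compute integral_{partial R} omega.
integral_(partial R) omega = 0

Stokes: integral_partial_R omega = integral_R d omega with d omega = (∂Q/∂x - ∂P/∂y) dx ∧ dy.
  ∂Q/∂x = 0
  ∂P/∂y = 0
  integrand = ∂Q/∂x - ∂P/∂y = 0.
Integrating over R: integral_0^1 integral_0^1 (0) dx dy = 0.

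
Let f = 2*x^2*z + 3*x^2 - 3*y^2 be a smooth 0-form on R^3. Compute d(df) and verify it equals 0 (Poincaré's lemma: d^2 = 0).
d(df) = 0

Step 1: df = sum_i (∂f/∂x_i) dx_i = (2*x*(2*z + 3)) dx + (-6*y) dy + (2*x^2) dz.
Step 2: Apply d again. Using the 1-form formula, the coefficient of dx ∧ dy in d(df) is ∂^2 f/∂x ∂y - ∂^2 f/∂y ∂x = (0) - (0) = 0 (equality of mixed partials for smooth f).
Similarly for dx ∧ dz and dy ∧ dz — all coefficients vanish. So d(df) = 0.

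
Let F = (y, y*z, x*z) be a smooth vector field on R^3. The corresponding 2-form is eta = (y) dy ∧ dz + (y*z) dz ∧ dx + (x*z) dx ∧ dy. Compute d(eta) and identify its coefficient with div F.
d(eta) = (x + z) dx ∧ dy ∧ dz; div F = x + z

For a 2-form in R^3 of the form above, applying d gives a 3-form with coefficient ∂P/∂x + ∂Q/∂y + ∂R/∂z:
  ∂P/∂x = 0
  ∂Q/∂y = z
  ∂R/∂z = x
Sum = x + z, which is exactly div F.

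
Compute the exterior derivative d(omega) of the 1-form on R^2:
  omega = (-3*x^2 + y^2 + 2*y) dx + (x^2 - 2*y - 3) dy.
d(omega) = (2*x - 2*y - 2) dx ∧ dy

For a 1-form omega = sum_i f_i dx_i, the exterior derivative is
  d(omega) = sum_{i < j} (∂f_j/∂x_i - ∂f_i/∂x_j) dx_i ∧ dx_j.
  coefficient of dx ∧ dy: ∂f_2/∂x - ∂f_1/∂y = ∂(x^2 - 2*y - 3)/∂x - ∂(-3*x^2 + y^2 + 2*y)/∂y = 2*x - 2*y - 2
Assembling: d(omega) = (2*x - 2*y - 2) dx ∧ dy.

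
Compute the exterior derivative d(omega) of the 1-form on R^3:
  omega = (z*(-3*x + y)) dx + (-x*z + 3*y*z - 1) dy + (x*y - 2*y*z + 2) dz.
d(omega) = (-2*z) dx ∧ dy + (3*x) dx ∧ dz + (2*x - 3*y - 2*z) dy ∧ dz

For a 1-form omega = sum_i f_i dx_i, the exterior derivative is
  d(omega) = sum_{i < j} (∂f_j/∂x_i - ∂f_i/∂x_j) dx_i ∧ dx_j.
  coefficient of dx ∧ dy: ∂f_2/∂x - ∂f_1/∂y = ∂(-x*z + 3*y*z - 1)/∂x - ∂(z*(-3*x + y))/∂y = -2*z
  coefficient of dx ∧ dz: ∂f_3/∂x - ∂f_1/∂z = ∂(x*y - 2*y*z + 2)/∂x - ∂(z*(-3*x + y))/∂z = 3*x
  coefficient of dy ∧ dz: ∂f_3/∂y - ∂f_2/∂z = ∂(x*y - 2*y*z + 2)/∂y - ∂(-x*z + 3*y*z - 1)/∂z = 2*x - 3*y - 2*z
Assembling: d(omega) = (-2*z) dx ∧ dy + (3*x) dx ∧ dz + (2*x - 3*y - 2*z) dy ∧ dz.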